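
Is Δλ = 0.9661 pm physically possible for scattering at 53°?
Yes, consistent

Calculate the expected shift for θ = 53°:

Δλ_expected = λ_C(1 - cos(53°))
Δλ_expected = 2.4263 × (1 - cos(53°))
Δλ_expected = 2.4263 × 0.3982
Δλ_expected = 0.9661 pm

Given shift: 0.9661 pm
Expected shift: 0.9661 pm
Difference: 0.0000 pm

The values match. This is consistent with Compton scattering at the stated angle.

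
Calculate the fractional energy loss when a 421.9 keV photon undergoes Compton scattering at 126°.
0.5673 (or 56.73%)

Calculate initial and final photon energies:

Initial: E₀ = 421.9 keV → λ₀ = 2.9387 pm
Compton shift: Δλ = 3.8525 pm
Final wavelength: λ' = 6.7912 pm
Final energy: E' = 182.5668 keV

Fractional energy loss:
(E₀ - E')/E₀ = (421.9000 - 182.5668)/421.9000
= 239.3332/421.9000
= 0.5673
= 56.73%

(Intermediate values are shown rounded; full precision is carried through to the final answer.)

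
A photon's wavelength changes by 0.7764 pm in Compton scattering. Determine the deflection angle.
47.16°

From the Compton formula Δλ = λ_C(1 - cos θ), we can solve for θ:

cos θ = 1 - Δλ/λ_C

Given:
- Δλ = 0.7764 pm
- λ_C = h/(m_e·c) ≈ 2.42631024 pm

cos θ = 1 - 0.7764/2.42631024
cos θ = 1 - 0.319992
cos θ = 0.680008

θ = arccos(0.680008)
θ = 47.16°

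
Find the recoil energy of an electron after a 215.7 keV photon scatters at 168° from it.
98.1526 keV

By energy conservation: K_e = E_initial - E_final

First find the scattered photon energy:
Initial wavelength: λ = hc/E = 5.7480 pm
Compton shift: Δλ = λ_C(1 - cos(168°)) = 4.7996 pm
Final wavelength: λ' = 5.7480 + 4.7996 = 10.5476 pm
Final photon energy: E' = hc/λ' = 117.5474 keV

Electron kinetic energy:
K_e = E - E' = 215.7000 - 117.5474 = 98.1526 keV

(Intermediate values are shown rounded; full precision is carried through to the final answer.)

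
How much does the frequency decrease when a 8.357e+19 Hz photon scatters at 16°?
2.134e+18 Hz (decrease)

Convert frequency to wavelength (c = 299792458 m/s):
λ₀ = c/f₀ = 299792458/8.357e+19 = 3.5873215e-12 m = 3.5873 pm

Calculate Compton shift:
Δλ = λ_C(1 - cos(16°)) = 0.0940 pm

Final wavelength:
λ' = λ₀ + Δλ = 3.5873 + 0.0940 = 3.6813 pm

Final frequency:
f' = c/λ' = 299792458/3.6813126e-12 = 8.1436294e+19 Hz

Frequency shift (decrease):
Δf = f₀ - f' = 8.357e+19 - 8.1436294e+19 = 2.134e+18 Hz

(Intermediate values are shown rounded; full precision is carried through to the final answer.)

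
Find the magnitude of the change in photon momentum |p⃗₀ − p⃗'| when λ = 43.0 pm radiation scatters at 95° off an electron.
2.2074e-23 kg·m/s

Photon momentum magnitude is p = h/λ.

Initial momentum:
p₀ = h/λ = 6.6261e-34/4.3000e-11 = 1.5409e-23 kg·m/s

After scattering:
λ' = λ + Δλ = 43.0 + 2.6378 = 45.6378 pm
p' = h/λ' = 6.6261e-34/4.5638e-11 = 1.4519e-23 kg·m/s

Momentum is a vector; the scattered photon's direction makes angle θ = 95° with the incident direction. The magnitude of the vector change Δp⃗ = p⃗₀ − p⃗' is found from the law of cosines:
|Δp⃗|² = p₀² + p'² − 2p₀p'cos θ
|Δp⃗|² = (1.5409e-23)² + (1.4519e-23)² − 2·1.5409e-23·1.4519e-23·cos(95°)
|Δp⃗| = 2.2074e-23 kg·m/s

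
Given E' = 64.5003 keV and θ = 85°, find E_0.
72.9000 keV

Convert final energy to wavelength (hc ≈ 1239.842 keV·pm):
λ' = hc/E' = 1239.842 / 64.5003 = 19.2223 pm

Calculate the Compton shift:
Δλ = λ_C(1 - cos(85°))
Δλ = 2.4263 × (1 - cos(85°))
Δλ = 2.2148 pm

Initial wavelength:
λ = λ' - Δλ = 19.2223 - 2.2148 = 17.0074 pm

Initial energy:
E = hc/λ = 1239.842 / 17.0074 = 72.9000 keV

(Intermediate values are shown rounded; full precision is carried through to the final answer.)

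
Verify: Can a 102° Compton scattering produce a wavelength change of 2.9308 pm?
Yes, consistent

Calculate the expected shift for θ = 102°:

Δλ_expected = λ_C(1 - cos(102°))
Δλ_expected = 2.4263 × (1 - cos(102°))
Δλ_expected = 2.4263 × 1.2079
Δλ_expected = 2.9308 pm

Given shift: 2.9308 pm
Expected shift: 2.9308 pm
Difference: 0.0000 pm

The values match. This is consistent with Compton scattering at the stated angle.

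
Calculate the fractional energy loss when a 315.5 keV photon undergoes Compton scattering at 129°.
0.5015 (or 50.15%)

Calculate initial and final photon energies:

Initial: E₀ = 315.5 keV → λ₀ = 3.9298 pm
Compton shift: Δλ = 3.9532 pm
Final wavelength: λ' = 7.8830 pm
Final energy: E' = 157.2804 keV

Fractional energy loss:
(E₀ - E')/E₀ = (315.5000 - 157.2804)/315.5000
= 158.2196/315.5000
= 0.5015
= 50.15%

(Intermediate values are shown rounded; full precision is carried through to the final answer.)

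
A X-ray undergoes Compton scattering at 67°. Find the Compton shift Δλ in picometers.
1.4783 pm

Using the Compton scattering formula:
Δλ = λ_C(1 - cos θ)

where λ_C = h/(m_e·c) ≈ 2.4263 pm is the Compton wavelength of an electron.

For θ = 67°:
cos(67°) = 0.3907
1 - cos(67°) = 0.6093

Δλ = 2.4263 × 0.6093
Δλ = 1.4783 pm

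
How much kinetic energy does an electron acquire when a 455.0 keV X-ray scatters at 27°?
40.2510 keV

By energy conservation: K_e = E_initial - E_final

First find the scattered photon energy:
Initial wavelength: λ = hc/E = 2.7249 pm
Compton shift: Δλ = λ_C(1 - cos(27°)) = 0.2645 pm
Final wavelength: λ' = 2.7249 + 0.2645 = 2.9894 pm
Final photon energy: E' = hc/λ' = 414.7490 keV

Electron kinetic energy:
K_e = E - E' = 455.0000 - 414.7490 = 40.2510 keV

(Intermediate values are shown rounded; full precision is carried through to the final answer.)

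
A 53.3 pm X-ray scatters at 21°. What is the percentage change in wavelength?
0.3024%

Calculate the Compton shift:
Δλ = λ_C(1 - cos(21°))
Δλ = 2.4263 × (1 - cos(21°))
Δλ = 2.4263 × 0.0664
Δλ = 0.1612 pm

Percentage change:
(Δλ/λ₀) × 100 = (0.1612/53.3) × 100
= 0.3024%

(Intermediate values are shown rounded; full precision is carried through to the final answer.)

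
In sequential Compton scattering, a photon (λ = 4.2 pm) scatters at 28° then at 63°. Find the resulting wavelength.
5.8088 pm

Apply Compton shift twice:

First scattering at θ₁ = 28°:
Δλ₁ = λ_C(1 - cos(28°))
Δλ₁ = 2.4263 × 0.1171
Δλ₁ = 0.2840 pm

After first scattering:
λ₁ = 4.2 + 0.2840 = 4.4840 pm

Second scattering at θ₂ = 63°:
Δλ₂ = λ_C(1 - cos(63°))
Δλ₂ = 2.4263 × 0.5460
Δλ₂ = 1.3248 pm

Final wavelength:
λ₂ = 4.4840 + 1.3248 = 5.8088 pm

Total shift: Δλ_total = 0.2840 + 1.3248 = 1.6088 pm

(Intermediate values are shown rounded; full precision is carried through to the final answer.)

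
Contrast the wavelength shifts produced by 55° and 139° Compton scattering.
139° produces the larger shift by a factor of 4.115

Calculate both shifts using Δλ = λ_C(1 - cos θ):

For θ₁ = 55°:
Δλ₁ = 2.4263 × (1 - cos(55°))
Δλ₁ = 2.4263 × 0.4264
Δλ₁ = 1.0346 pm

For θ₂ = 139°:
Δλ₂ = 2.4263 × (1 - cos(139°))
Δλ₂ = 2.4263 × 1.7547
Δλ₂ = 4.2575 pm

The 139° angle produces the larger shift.
Ratio: 4.2575/1.0346 = 4.115

(Intermediate values are shown rounded; full precision is carried through to the final answer.)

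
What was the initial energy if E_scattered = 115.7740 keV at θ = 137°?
190.5000 keV

Convert final energy to wavelength (hc ≈ 1239.842 keV·pm):
λ' = hc/E' = 1239.842 / 115.7740 = 10.7092 pm

Calculate the Compton shift:
Δλ = λ_C(1 - cos(137°))
Δλ = 2.4263 × (1 - cos(137°))
Δλ = 4.2008 pm

Initial wavelength:
λ = λ' - Δλ = 10.7092 - 4.2008 = 6.5084 pm

Initial energy:
E = hc/λ = 1239.842 / 6.5084 = 190.5000 keV

(Intermediate values are shown rounded; full precision is carried through to the final answer.)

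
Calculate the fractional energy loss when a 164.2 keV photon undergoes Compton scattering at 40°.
0.0699 (or 6.99%)

Calculate initial and final photon energies:

Initial: E₀ = 164.2 keV → λ₀ = 7.5508 pm
Compton shift: Δλ = 0.5676 pm
Final wavelength: λ' = 8.1185 pm
Final energy: E' = 152.7190 keV

Fractional energy loss:
(E₀ - E')/E₀ = (164.2000 - 152.7190)/164.2000
= 11.4810/164.2000
= 0.0699
= 6.99%

(Intermediate values are shown rounded; full precision is carried through to the final answer.)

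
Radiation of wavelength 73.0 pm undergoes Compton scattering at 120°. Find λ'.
76.6395 pm

Using the Compton formula: λ' = λ + λ_C(1 − cos θ)

For θ = 120°, cos θ = -1/2 (exact) = -0.5000, so:
1 − cos 120° = 1 − (-1/2) = 1.5000

Δλ = λ_C × 1.5000 = 2.4263 × 1.5000 = 3.6395 pm

λ' = 73.0 + 3.6395 = 76.6395 pm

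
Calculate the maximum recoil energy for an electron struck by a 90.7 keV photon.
23.7623 keV

Maximum energy transfer occurs at θ = 180° (backscattering).

Initial photon: E₀ = 90.7 keV → λ₀ = 13.6697 pm

Maximum Compton shift (at 180°):
Δλ_max = 2λ_C = 2 × 2.4263 = 4.8526 pm

Final wavelength:
λ' = 13.6697 + 4.8526 = 18.5223 pm

Minimum photon energy (maximum energy to electron):
E'_min = hc/λ' = 66.9377 keV

Maximum electron kinetic energy:
K_max = E₀ - E'_min = 90.7000 - 66.9377 = 23.7623 keV

(Intermediate values are shown rounded; full precision is carried through to the final answer.)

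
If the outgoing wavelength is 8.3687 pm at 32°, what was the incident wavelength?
8.0000 pm

From λ' = λ + Δλ, we have λ = λ' - Δλ

First calculate the Compton shift:
Δλ = λ_C(1 - cos θ)
Δλ = 2.4263 × (1 - cos(32°))
Δλ = 2.4263 × 0.1520
Δλ = 0.3687 pm

Initial wavelength:
λ = λ' - Δλ
λ = 8.3687 - 0.3687
λ = 8.0000 pm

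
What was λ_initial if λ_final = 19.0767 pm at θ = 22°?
18.9000 pm

From λ' = λ + Δλ, we have λ = λ' - Δλ

First calculate the Compton shift:
Δλ = λ_C(1 - cos θ)
Δλ = 2.4263 × (1 - cos(22°))
Δλ = 2.4263 × 0.0728
Δλ = 0.1767 pm

Initial wavelength:
λ = λ' - Δλ
λ = 19.0767 - 0.1767
λ = 18.9000 pm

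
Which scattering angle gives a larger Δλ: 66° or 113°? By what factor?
113° produces the larger shift by a factor of 2.344

Calculate both shifts using Δλ = λ_C(1 - cos θ):

For θ₁ = 66°:
Δλ₁ = 2.4263 × (1 - cos(66°))
Δλ₁ = 2.4263 × 0.5933
Δλ₁ = 1.4394 pm

For θ₂ = 113°:
Δλ₂ = 2.4263 × (1 - cos(113°))
Δλ₂ = 2.4263 × 1.3907
Δλ₂ = 3.3743 pm

The 113° angle produces the larger shift.
Ratio: 3.3743/1.4394 = 2.344

(Intermediate values are shown rounded; full precision is carried through to the final answer.)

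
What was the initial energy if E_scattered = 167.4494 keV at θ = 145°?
414.6003 keV

Convert final energy to wavelength (hc ≈ 1239.842 keV·pm):
λ' = hc/E' = 1239.842 / 167.4494 = 7.4043 pm

Calculate the Compton shift:
Δλ = λ_C(1 - cos(145°))
Δλ = 2.4263 × (1 - cos(145°))
Δλ = 4.4138 pm

Initial wavelength:
λ = λ' - Δλ = 7.4043 - 4.4138 = 2.9905 pm

Initial energy:
E = hc/λ = 1239.842 / 2.9905 = 414.6003 keV

(Intermediate values are shown rounded; full precision is carried through to the final answer.)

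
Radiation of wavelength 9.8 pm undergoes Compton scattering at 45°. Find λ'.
10.5106 pm

Using the Compton formula: λ' = λ + λ_C(1 − cos θ)

For θ = 45°, cos θ = √2/2 (exact) ≈ 0.7071, so:
1 − cos 45° = 1 − (√2/2) ≈ 0.2929

Δλ = λ_C × 0.2929 = 2.4263 × 0.2929 = 0.7106 pm

λ' = 9.8 + 0.7106 = 10.5106 pm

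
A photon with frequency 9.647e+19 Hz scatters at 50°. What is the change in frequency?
2.104e+19 Hz (decrease)

Convert frequency to wavelength (c = 299792458 m/s):
λ₀ = c/f₀ = 299792458/9.647e+19 = 3.1076237e-12 m = 3.1076 pm

Calculate Compton shift:
Δλ = λ_C(1 - cos(50°)) = 0.8667 pm

Final wavelength:
λ' = λ₀ + Δλ = 3.1076 + 0.8667 = 3.9743 pm

Final frequency:
f' = c/λ' = 299792458/3.9743318e-12 = 7.5432167e+19 Hz

Frequency shift (decrease):
Δf = f₀ - f' = 9.647e+19 - 7.5432167e+19 = 2.104e+19 Hz

(Intermediate values are shown rounded; full precision is carried through to the final answer.)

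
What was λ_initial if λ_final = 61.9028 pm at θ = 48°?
61.1000 pm

From λ' = λ + Δλ, we have λ = λ' - Δλ

First calculate the Compton shift:
Δλ = λ_C(1 - cos θ)
Δλ = 2.4263 × (1 - cos(48°))
Δλ = 2.4263 × 0.3309
Δλ = 0.8028 pm

Initial wavelength:
λ = λ' - Δλ
λ = 61.9028 - 0.8028
λ = 61.1000 pm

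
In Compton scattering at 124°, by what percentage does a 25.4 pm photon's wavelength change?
14.8940%

Calculate the Compton shift:
Δλ = λ_C(1 - cos(124°))
Δλ = 2.4263 × (1 - cos(124°))
Δλ = 2.4263 × 1.5592
Δλ = 3.7831 pm

Percentage change:
(Δλ/λ₀) × 100 = (3.7831/25.4) × 100
= 14.8940%

(Intermediate values are shown rounded; full precision is carried through to the final answer.)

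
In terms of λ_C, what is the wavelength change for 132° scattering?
1.6691 λ_C

The Compton shift formula is:
Δλ = λ_C(1 - cos θ)

Dividing both sides by λ_C:
Δλ/λ_C = 1 - cos θ

For θ = 132°:
Δλ/λ_C = 1 - cos(132°)
Δλ/λ_C = 1 - -0.6691
Δλ/λ_C = 1.6691

This means the shift is 1.6691 × λ_C = 4.0498 pm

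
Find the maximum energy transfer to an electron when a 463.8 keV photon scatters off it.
299.0555 keV

Maximum energy transfer occurs at θ = 180° (backscattering).

Initial photon: E₀ = 463.8 keV → λ₀ = 2.6732 pm

Maximum Compton shift (at 180°):
Δλ_max = 2λ_C = 2 × 2.4263 = 4.8526 pm

Final wavelength:
λ' = 2.6732 + 4.8526 = 7.5258 pm

Minimum photon energy (maximum energy to electron):
E'_min = hc/λ' = 164.7445 keV

Maximum electron kinetic energy:
K_max = E₀ - E'_min = 463.8000 - 164.7445 = 299.0555 keV

(Intermediate values are shown rounded; full precision is carried through to the final answer.)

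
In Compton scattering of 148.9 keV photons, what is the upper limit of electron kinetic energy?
54.8250 keV

Maximum energy transfer occurs at θ = 180° (backscattering).

Initial photon: E₀ = 148.9 keV → λ₀ = 8.3267 pm

Maximum Compton shift (at 180°):
Δλ_max = 2λ_C = 2 × 2.4263 = 4.8526 pm

Final wavelength:
λ' = 8.3267 + 4.8526 = 13.1793 pm

Minimum photon energy (maximum energy to electron):
E'_min = hc/λ' = 94.0750 keV

Maximum electron kinetic energy:
K_max = E₀ - E'_min = 148.9000 - 94.0750 = 54.8250 keV

(Intermediate values are shown rounded; full precision is carried through to the final answer.)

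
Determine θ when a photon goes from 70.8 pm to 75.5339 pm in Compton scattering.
162.00°

First find the wavelength shift:
Δλ = λ' - λ = 75.5339 - 70.8 = 4.7339 pm

Using Δλ = λ_C(1 - cos θ), with λ_C = h/(m_e·c) ≈ 2.42631024 pm:
cos θ = 1 - Δλ/λ_C
cos θ = 1 - 4.7339/2.42631024
cos θ = -0.951070

θ = arccos(-0.951070)
θ = 162.00°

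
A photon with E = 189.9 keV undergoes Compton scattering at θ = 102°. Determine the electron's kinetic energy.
58.8342 keV

By energy conservation: K_e = E_initial - E_final

First find the scattered photon energy:
Initial wavelength: λ = hc/E = 6.5289 pm
Compton shift: Δλ = λ_C(1 - cos(102°)) = 2.9308 pm
Final wavelength: λ' = 6.5289 + 2.9308 = 9.4597 pm
Final photon energy: E' = hc/λ' = 131.0658 keV

Electron kinetic energy:
K_e = E - E' = 189.9000 - 131.0658 = 58.8342 keV

(Intermediate values are shown rounded; full precision is carried through to the final answer.)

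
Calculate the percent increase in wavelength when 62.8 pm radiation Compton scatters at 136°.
6.6428%

Calculate the Compton shift:
Δλ = λ_C(1 - cos(136°))
Δλ = 2.4263 × (1 - cos(136°))
Δλ = 2.4263 × 1.7193
Δλ = 4.1717 pm

Percentage change:
(Δλ/λ₀) × 100 = (4.1717/62.8) × 100
= 6.6428%

(Intermediate values are shown rounded; full precision is carried through to the final answer.)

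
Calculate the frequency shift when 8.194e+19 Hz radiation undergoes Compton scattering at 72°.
2.575e+19 Hz (decrease)

Convert frequency to wavelength (c = 299792458 m/s):
λ₀ = c/f₀ = 299792458/8.194e+19 = 3.6586827e-12 m = 3.6587 pm

Calculate Compton shift:
Δλ = λ_C(1 - cos(72°)) = 1.6765 pm

Final wavelength:
λ' = λ₀ + Δλ = 3.6587 + 1.6765 = 5.3352 pm

Final frequency:
f' = c/λ' = 299792458/5.3352218e-12 = 5.6191189e+19 Hz

Frequency shift (decrease):
Δf = f₀ - f' = 8.194e+19 - 5.6191189e+19 = 2.575e+19 Hz

(Intermediate values are shown rounded; full precision is carried through to the final answer.)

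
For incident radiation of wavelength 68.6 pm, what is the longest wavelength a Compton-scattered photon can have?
73.4526 pm (at θ = 180°)

The Compton shift is Δλ = λ_C(1 − cos θ).

Since cos θ ranges from −1 to 1, the factor (1 − cos θ) ranges from 0 to 2; the maximum shift occurs at θ = 180° (backscattering):
Δλ_max = 2λ_C = 2 × 2.4263 pm = 4.8526 pm

Maximum scattered wavelength:
λ'_max = λ₀ + Δλ_max = 68.6 + 4.8526 = 73.4526 pm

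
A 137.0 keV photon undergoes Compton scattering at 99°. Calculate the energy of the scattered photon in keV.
104.5767 keV

First convert energy to wavelength:
λ = hc/E, with hc ≈ 1239.842 keV·pm (i.e. 1239.842 eV·nm)

For E = 137.0 keV = 137000 eV:
λ = 1239.842 keV·pm / 137.0 keV
λ = 9.0499 pm

Calculate the Compton shift:
Δλ = λ_C(1 - cos(99°)) = 2.4263 × 1.1564
Δλ = 2.8059 pm

Final wavelength:
λ' = 9.0499 + 2.8059 = 11.8558 pm

Final energy:
E' = hc/λ' = 1239.842 / 11.8558 = 104.5767 keV

(Intermediate values are shown rounded; full precision is carried through to the final answer.)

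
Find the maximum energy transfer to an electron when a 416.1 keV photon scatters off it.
257.8013 keV

Maximum energy transfer occurs at θ = 180° (backscattering).

Initial photon: E₀ = 416.1 keV → λ₀ = 2.9797 pm

Maximum Compton shift (at 180°):
Δλ_max = 2λ_C = 2 × 2.4263 = 4.8526 pm

Final wavelength:
λ' = 2.9797 + 4.8526 = 7.8323 pm

Minimum photon energy (maximum energy to electron):
E'_min = hc/λ' = 158.2987 keV

Maximum electron kinetic energy:
K_max = E₀ - E'_min = 416.1000 - 158.2987 = 257.8013 keV

(Intermediate values are shown rounded; full precision is carried through to the final answer.)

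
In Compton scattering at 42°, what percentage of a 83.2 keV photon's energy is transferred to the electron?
0.0401 (or 4.01%)

Calculate initial and final photon energies:

Initial: E₀ = 83.2 keV → λ₀ = 14.9019 pm
Compton shift: Δλ = 0.6232 pm
Final wavelength: λ' = 15.5252 pm
Final energy: E' = 79.8602 keV

Fractional energy loss:
(E₀ - E')/E₀ = (83.2000 - 79.8602)/83.2000
= 3.3398/83.2000
= 0.0401
= 4.01%

(Intermediate values are shown rounded; full precision is carried through to the final answer.)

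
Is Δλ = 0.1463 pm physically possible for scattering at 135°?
No, inconsistent

Calculate the expected shift for θ = 135°:

Δλ_expected = λ_C(1 - cos(135°))
Δλ_expected = 2.4263 × (1 - cos(135°))
Δλ_expected = 2.4263 × 1.7071
Δλ_expected = 4.1420 pm

Given shift: 0.1463 pm
Expected shift: 4.1420 pm
Difference: 3.9956 pm

The values do not match. The given shift corresponds to θ ≈ 20.0°, not 135°.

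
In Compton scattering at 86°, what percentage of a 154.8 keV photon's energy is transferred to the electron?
0.2198 (or 21.98%)

Calculate initial and final photon energies:

Initial: E₀ = 154.8 keV → λ₀ = 8.0093 pm
Compton shift: Δλ = 2.2571 pm
Final wavelength: λ' = 10.2664 pm
Final energy: E' = 120.7673 keV

Fractional energy loss:
(E₀ - E')/E₀ = (154.8000 - 120.7673)/154.8000
= 34.0327/154.8000
= 0.2198
= 21.98%

(Intermediate values are shown rounded; full precision is carried through to the final answer.)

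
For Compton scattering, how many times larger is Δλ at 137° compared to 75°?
137° produces the larger shift by a factor of 2.336

Calculate both shifts using Δλ = λ_C(1 - cos θ):

For θ₁ = 75°:
Δλ₁ = 2.4263 × (1 - cos(75°))
Δλ₁ = 2.4263 × 0.7412
Δλ₁ = 1.7983 pm

For θ₂ = 137°:
Δλ₂ = 2.4263 × (1 - cos(137°))
Δλ₂ = 2.4263 × 1.7314
Δλ₂ = 4.2008 pm

The 137° angle produces the larger shift.
Ratio: 4.2008/1.7983 = 2.336

(Intermediate values are shown rounded; full precision is carried through to the final answer.)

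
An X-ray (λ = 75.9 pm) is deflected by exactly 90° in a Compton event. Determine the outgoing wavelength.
78.3263 pm

Using the Compton formula: λ' = λ + λ_C(1 − cos θ)

For θ = 90°, cos θ = 0 (exact) = 0.0000, so:
1 − cos 90° = 1 − (0) = 1.0000

Δλ = λ_C × 1.0000 = 2.4263 × 1.0000 = 2.4263 pm

λ' = 75.9 + 2.4263 = 78.3263 pm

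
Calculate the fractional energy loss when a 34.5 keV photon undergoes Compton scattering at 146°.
0.1099 (or 10.99%)

Calculate initial and final photon energies:

Initial: E₀ = 34.5 keV → λ₀ = 35.9374 pm
Compton shift: Δλ = 4.4378 pm
Final wavelength: λ' = 40.3753 pm
Final energy: E' = 30.7080 keV

Fractional energy loss:
(E₀ - E')/E₀ = (34.5000 - 30.7080)/34.5000
= 3.7920/34.5000
= 0.1099
= 10.99%

(Intermediate values are shown rounded; full precision is carried through to the final answer.)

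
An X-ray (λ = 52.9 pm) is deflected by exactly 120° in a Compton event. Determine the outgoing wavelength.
56.5395 pm

Using the Compton formula: λ' = λ + λ_C(1 − cos θ)

For θ = 120°, cos θ = -1/2 (exact) = -0.5000, so:
1 − cos 120° = 1 − (-1/2) = 1.5000

Δλ = λ_C × 1.5000 = 2.4263 × 1.5000 = 3.6395 pm

λ' = 52.9 + 3.6395 = 56.5395 pm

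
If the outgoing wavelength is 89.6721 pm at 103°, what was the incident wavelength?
86.7000 pm

From λ' = λ + Δλ, we have λ = λ' - Δλ

First calculate the Compton shift:
Δλ = λ_C(1 - cos θ)
Δλ = 2.4263 × (1 - cos(103°))
Δλ = 2.4263 × 1.2250
Δλ = 2.9721 pm

Initial wavelength:
λ = λ' - Δλ
λ = 89.6721 - 2.9721
λ = 86.7000 pm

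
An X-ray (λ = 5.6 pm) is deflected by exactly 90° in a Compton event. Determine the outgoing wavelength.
8.0263 pm

Using the Compton formula: λ' = λ + λ_C(1 − cos θ)

For θ = 90°, cos θ = 0 (exact) = 0.0000, so:
1 − cos 90° = 1 − (0) = 1.0000

Δλ = λ_C × 1.0000 = 2.4263 × 1.0000 = 2.4263 pm

λ' = 5.6 + 2.4263 = 8.0263 pm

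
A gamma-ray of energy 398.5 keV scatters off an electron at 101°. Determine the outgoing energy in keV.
206.6216 keV

First convert energy to wavelength:
λ = hc/E, with hc ≈ 1239.842 keV·pm (i.e. 1239.842 eV·nm)

For E = 398.5 keV = 398500 eV:
λ = 1239.842 keV·pm / 398.5 keV
λ = 3.1113 pm

Calculate the Compton shift:
Δλ = λ_C(1 - cos(101°)) = 2.4263 × 1.1908
Δλ = 2.8893 pm

Final wavelength:
λ' = 3.1113 + 2.8893 = 6.0005 pm

Final energy:
E' = hc/λ' = 1239.842 / 6.0005 = 206.6216 keV

(Intermediate values are shown rounded; full precision is carried through to the final answer.)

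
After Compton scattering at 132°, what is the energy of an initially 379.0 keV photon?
169.3500 keV

First convert energy to wavelength:
λ = hc/E, with hc ≈ 1239.842 keV·pm (i.e. 1239.842 eV·nm)

For E = 379.0 keV = 379000 eV:
λ = 1239.842 keV·pm / 379.0 keV
λ = 3.2714 pm

Calculate the Compton shift:
Δλ = λ_C(1 - cos(132°)) = 2.4263 × 1.6691
Δλ = 4.0498 pm

Final wavelength:
λ' = 3.2714 + 4.0498 = 7.3212 pm

Final energy:
E' = hc/λ' = 1239.842 / 7.3212 = 169.3500 keV

(Intermediate values are shown rounded; full precision is carried through to the final answer.)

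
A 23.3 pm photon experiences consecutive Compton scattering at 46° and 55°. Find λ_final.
25.0755 pm

Apply Compton shift twice:

First scattering at θ₁ = 46°:
Δλ₁ = λ_C(1 - cos(46°))
Δλ₁ = 2.4263 × 0.3053
Δλ₁ = 0.7409 pm

After first scattering:
λ₁ = 23.3 + 0.7409 = 24.0409 pm

Second scattering at θ₂ = 55°:
Δλ₂ = λ_C(1 - cos(55°))
Δλ₂ = 2.4263 × 0.4264
Δλ₂ = 1.0346 pm

Final wavelength:
λ₂ = 24.0409 + 1.0346 = 25.0755 pm

Total shift: Δλ_total = 0.7409 + 1.0346 = 1.7755 pm

(Intermediate values are shown rounded; full precision is carried through to the final answer.)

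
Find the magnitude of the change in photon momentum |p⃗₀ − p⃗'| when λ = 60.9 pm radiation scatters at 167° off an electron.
2.0832e-23 kg·m/s

Photon momentum magnitude is p = h/λ.

Initial momentum:
p₀ = h/λ = 6.6261e-34/6.0900e-11 = 1.0880e-23 kg·m/s

After scattering:
λ' = λ + Δλ = 60.9 + 4.7904 = 65.6904 pm
p' = h/λ' = 6.6261e-34/6.5690e-11 = 1.0087e-23 kg·m/s

Momentum is a vector; the scattered photon's direction makes angle θ = 167° with the incident direction. The magnitude of the vector change Δp⃗ = p⃗₀ − p⃗' is found from the law of cosines:
|Δp⃗|² = p₀² + p'² − 2p₀p'cos θ
|Δp⃗|² = (1.0880e-23)² + (1.0087e-23)² − 2·1.0880e-23·1.0087e-23·cos(167°)
|Δp⃗| = 2.0832e-23 kg·m/s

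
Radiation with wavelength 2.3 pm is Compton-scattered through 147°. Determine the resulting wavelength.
6.7612 pm

Using the Compton scattering formula:
λ' = λ + Δλ = λ + λ_C(1 - cos θ)

Given:
- Initial wavelength λ = 2.3 pm
- Scattering angle θ = 147°
- Compton wavelength λ_C ≈ 2.4263 pm

Calculate the shift:
Δλ = 2.4263 × (1 - cos(147°))
Δλ = 2.4263 × 1.8387
Δλ = 4.4612 pm

Final wavelength:
λ' = 2.3 + 4.4612 = 6.7612 pm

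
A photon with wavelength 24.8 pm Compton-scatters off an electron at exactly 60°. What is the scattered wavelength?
26.0132 pm

Using the Compton formula: λ' = λ + λ_C(1 − cos θ)

For θ = 60°, cos θ = 1/2 (exact) = 0.5000, so:
1 − cos 60° = 1 − (1/2) = 0.5000

Δλ = λ_C × 0.5000 = 2.4263 × 0.5000 = 1.2132 pm

λ' = 24.8 + 1.2132 = 26.0132 pm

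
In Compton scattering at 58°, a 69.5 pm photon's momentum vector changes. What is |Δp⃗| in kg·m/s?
9.1706e-24 kg·m/s

Photon momentum magnitude is p = h/λ.

Initial momentum:
p₀ = h/λ = 6.6261e-34/6.9500e-11 = 9.5339e-24 kg·m/s

After scattering:
λ' = λ + Δλ = 69.5 + 1.1406 = 70.6406 pm
p' = h/λ' = 6.6261e-34/7.0641e-11 = 9.3800e-24 kg·m/s

Momentum is a vector; the scattered photon's direction makes angle θ = 58° with the incident direction. The magnitude of the vector change Δp⃗ = p⃗₀ − p⃗' is found from the law of cosines:
|Δp⃗|² = p₀² + p'² − 2p₀p'cos θ
|Δp⃗|² = (9.5339e-24)² + (9.3800e-24)² − 2·9.5339e-24·9.3800e-24·cos(58°)
|Δp⃗| = 9.1706e-24 kg·m/s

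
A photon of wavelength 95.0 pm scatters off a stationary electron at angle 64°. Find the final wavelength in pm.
96.3627 pm

Using the Compton scattering formula:
λ' = λ + Δλ = λ + λ_C(1 - cos θ)

Given:
- Initial wavelength λ = 95.0 pm
- Scattering angle θ = 64°
- Compton wavelength λ_C ≈ 2.4263 pm

Calculate the shift:
Δλ = 2.4263 × (1 - cos(64°))
Δλ = 2.4263 × 0.5616
Δλ = 1.3627 pm

Final wavelength:
λ' = 95.0 + 1.3627 = 96.3627 pm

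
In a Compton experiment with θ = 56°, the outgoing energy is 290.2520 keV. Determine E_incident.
387.2001 keV

Convert final energy to wavelength (hc ≈ 1239.842 keV·pm):
λ' = hc/E' = 1239.842 / 290.2520 = 4.2716 pm

Calculate the Compton shift:
Δλ = λ_C(1 - cos(56°))
Δλ = 2.4263 × (1 - cos(56°))
Δλ = 1.0695 pm

Initial wavelength:
λ = λ' - Δλ = 4.2716 - 1.0695 = 3.2021 pm

Initial energy:
E = hc/λ = 1239.842 / 3.2021 = 387.2001 keV

(Intermediate values are shown rounded; full precision is carried through to the final answer.)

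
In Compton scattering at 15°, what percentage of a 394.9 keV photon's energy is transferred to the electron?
0.0257 (or 2.57%)

Calculate initial and final photon energies:

Initial: E₀ = 394.9 keV → λ₀ = 3.1396 pm
Compton shift: Δλ = 0.0827 pm
Final wavelength: λ' = 3.2223 pm
Final energy: E' = 384.7681 keV

Fractional energy loss:
(E₀ - E')/E₀ = (394.9000 - 384.7681)/394.9000
= 10.1319/394.9000
= 0.0257
= 2.57%

(Intermediate values are shown rounded; full precision is carried through to the final answer.)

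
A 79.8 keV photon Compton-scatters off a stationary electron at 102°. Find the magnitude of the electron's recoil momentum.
6.1175e-23 kg·m/s

The electron is initially at rest, so by conservation of momentum:
p⃗_e = p⃗₀ − p⃗'  (incident photon momentum minus scattered photon momentum)

Photon momentum magnitudes (p = h/λ = E/c):
λ₀ = hc/E₀ = 15.5369 pm → p₀ = h/λ₀ = 4.2647e-23 kg·m/s
Δλ = λ_C(1 − cos 102°) = 2.9308 pm
λ' = 18.4676 pm → p' = h/λ' = 3.5879e-23 kg·m/s

The scattered photon makes angle θ = 102° with the incident direction, so by the law of cosines:
|p⃗_e|² = p₀² + p'² − 2p₀p'cos θ
|p⃗_e|² = (4.2647e-23)² + (3.5879e-23)² − 2·4.2647e-23·3.5879e-23·cos(102°)
|p⃗_e| = 6.1175e-23 kg·m/s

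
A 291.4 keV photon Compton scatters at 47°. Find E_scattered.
246.6686 keV

First convert energy to wavelength:
λ = hc/E, with hc ≈ 1239.842 keV·pm (i.e. 1239.842 eV·nm)

For E = 291.4 keV = 291400 eV:
λ = 1239.842 keV·pm / 291.4 keV
λ = 4.2548 pm

Calculate the Compton shift:
Δλ = λ_C(1 - cos(47°)) = 2.4263 × 0.3180
Δλ = 0.7716 pm

Final wavelength:
λ' = 4.2548 + 0.7716 = 5.0263 pm

Final energy:
E' = hc/λ' = 1239.842 / 5.0263 = 246.6686 keV

(Intermediate values are shown rounded; full precision is carried through to the final answer.)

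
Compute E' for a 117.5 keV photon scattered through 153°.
81.8917 keV

First convert energy to wavelength:
λ = hc/E, with hc ≈ 1239.842 keV·pm (i.e. 1239.842 eV·nm)

For E = 117.5 keV = 117500 eV:
λ = 1239.842 keV·pm / 117.5 keV
λ = 10.5518 pm

Calculate the Compton shift:
Δλ = λ_C(1 - cos(153°)) = 2.4263 × 1.8910
Δλ = 4.5882 pm

Final wavelength:
λ' = 10.5518 + 4.5882 = 15.1400 pm

Final energy:
E' = hc/λ' = 1239.842 / 15.1400 = 81.8917 keV

(Intermediate values are shown rounded; full precision is carried through to the final answer.)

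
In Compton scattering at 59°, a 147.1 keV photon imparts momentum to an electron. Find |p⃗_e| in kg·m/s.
7.3163e-23 kg·m/s

The electron is initially at rest, so by conservation of momentum:
p⃗_e = p⃗₀ − p⃗'  (incident photon momentum minus scattered photon momentum)

Photon momentum magnitudes (p = h/λ = E/c):
λ₀ = hc/E₀ = 8.4286 pm → p₀ = h/λ₀ = 7.8614e-23 kg·m/s
Δλ = λ_C(1 − cos 59°) = 1.1767 pm
λ' = 9.6052 pm → p' = h/λ' = 6.8984e-23 kg·m/s

The scattered photon makes angle θ = 59° with the incident direction, so by the law of cosines:
|p⃗_e|² = p₀² + p'² − 2p₀p'cos θ
|p⃗_e|² = (7.8614e-23)² + (6.8984e-23)² − 2·7.8614e-23·6.8984e-23·cos(59°)
|p⃗_e| = 7.3163e-23 kg·m/s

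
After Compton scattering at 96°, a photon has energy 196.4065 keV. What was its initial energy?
341.3001 keV

Convert final energy to wavelength (hc ≈ 1239.842 keV·pm):
λ' = hc/E' = 1239.842 / 196.4065 = 6.3126 pm

Calculate the Compton shift:
Δλ = λ_C(1 - cos(96°))
Δλ = 2.4263 × (1 - cos(96°))
Δλ = 2.6799 pm

Initial wavelength:
λ = λ' - Δλ = 6.3126 - 2.6799 = 3.6327 pm

Initial energy:
E = hc/λ = 1239.842 / 3.6327 = 341.3001 keV

(Intermediate values are shown rounded; full precision is carried through to the final answer.)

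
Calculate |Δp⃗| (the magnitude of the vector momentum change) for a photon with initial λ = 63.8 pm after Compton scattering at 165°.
1.9878e-23 kg·m/s

Photon momentum magnitude is p = h/λ.

Initial momentum:
p₀ = h/λ = 6.6261e-34/6.3800e-11 = 1.0386e-23 kg·m/s

After scattering:
λ' = λ + Δλ = 63.8 + 4.7699 = 68.5699 pm
p' = h/λ' = 6.6261e-34/6.8570e-11 = 9.6632e-24 kg·m/s

Momentum is a vector; the scattered photon's direction makes angle θ = 165° with the incident direction. The magnitude of the vector change Δp⃗ = p⃗₀ − p⃗' is found from the law of cosines:
|Δp⃗|² = p₀² + p'² − 2p₀p'cos θ
|Δp⃗|² = (1.0386e-23)² + (9.6632e-24)² − 2·1.0386e-23·9.6632e-24·cos(165°)
|Δp⃗| = 1.9878e-23 kg·m/s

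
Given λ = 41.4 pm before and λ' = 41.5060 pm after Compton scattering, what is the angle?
17.00°

First find the wavelength shift:
Δλ = λ' - λ = 41.5060 - 41.4 = 0.1060 pm

Using Δλ = λ_C(1 - cos θ), with λ_C = h/(m_e·c) ≈ 2.42631024 pm:
cos θ = 1 - Δλ/λ_C
cos θ = 1 - 0.1060/2.42631024
cos θ = 0.956312

θ = arccos(0.956312)
θ = 17.00°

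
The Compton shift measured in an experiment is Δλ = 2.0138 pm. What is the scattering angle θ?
80.21°

From the Compton formula Δλ = λ_C(1 - cos θ), we can solve for θ:

cos θ = 1 - Δλ/λ_C

Given:
- Δλ = 2.0138 pm
- λ_C = h/(m_e·c) ≈ 2.42631024 pm

cos θ = 1 - 2.0138/2.42631024
cos θ = 1 - 0.829985
cos θ = 0.170015

θ = arccos(0.170015)
θ = 80.21°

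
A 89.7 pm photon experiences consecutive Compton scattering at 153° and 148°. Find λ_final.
98.7721 pm

Apply Compton shift twice:

First scattering at θ₁ = 153°:
Δλ₁ = λ_C(1 - cos(153°))
Δλ₁ = 2.4263 × 1.8910
Δλ₁ = 4.5882 pm

After first scattering:
λ₁ = 89.7 + 4.5882 = 94.2882 pm

Second scattering at θ₂ = 148°:
Δλ₂ = λ_C(1 - cos(148°))
Δλ₂ = 2.4263 × 1.8480
Δλ₂ = 4.4839 pm

Final wavelength:
λ₂ = 94.2882 + 4.4839 = 98.7721 pm

Total shift: Δλ_total = 4.5882 + 4.4839 = 9.0721 pm

(Intermediate values are shown rounded; full precision is carried through to the final answer.)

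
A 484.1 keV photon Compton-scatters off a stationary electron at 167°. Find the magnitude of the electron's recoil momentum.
3.4713e-22 kg·m/s

The electron is initially at rest, so by conservation of momentum:
p⃗_e = p⃗₀ − p⃗'  (incident photon momentum minus scattered photon momentum)

Photon momentum magnitudes (p = h/λ = E/c):
λ₀ = hc/E₀ = 2.5611 pm → p₀ = h/λ₀ = 2.5872e-22 kg·m/s
Δλ = λ_C(1 − cos 167°) = 4.7904 pm
λ' = 7.3516 pm → p' = h/λ' = 9.0131e-23 kg·m/s

The scattered photon makes angle θ = 167° with the incident direction, so by the law of cosines:
|p⃗_e|² = p₀² + p'² − 2p₀p'cos θ
|p⃗_e|² = (2.5872e-22)² + (9.0131e-23)² − 2·2.5872e-22·9.0131e-23·cos(167°)
|p⃗_e| = 3.4713e-22 kg·m/s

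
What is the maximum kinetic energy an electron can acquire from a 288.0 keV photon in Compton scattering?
152.6110 keV

Maximum energy transfer occurs at θ = 180° (backscattering).

Initial photon: E₀ = 288.0 keV → λ₀ = 4.3050 pm

Maximum Compton shift (at 180°):
Δλ_max = 2λ_C = 2 × 2.4263 = 4.8526 pm

Final wavelength:
λ' = 4.3050 + 4.8526 = 9.1576 pm

Minimum photon energy (maximum energy to electron):
E'_min = hc/λ' = 135.3890 keV

Maximum electron kinetic energy:
K_max = E₀ - E'_min = 288.0000 - 135.3890 = 152.6110 keV

(Intermediate values are shown rounded; full precision is carried through to the final answer.)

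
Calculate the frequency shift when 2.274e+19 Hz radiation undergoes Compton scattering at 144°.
5.680e+18 Hz (decrease)

Convert frequency to wavelength (c = 299792458 m/s):
λ₀ = c/f₀ = 299792458/2.274e+19 = 1.3183485e-11 m = 13.1835 pm

Calculate Compton shift:
Δλ = λ_C(1 - cos(144°)) = 4.3892 pm

Final wavelength:
λ' = λ₀ + Δλ = 13.1835 + 4.3892 = 17.5727 pm

Final frequency:
f' = c/λ' = 299792458/1.7572722e-11 = 1.7060104e+19 Hz

Frequency shift (decrease):
Δf = f₀ - f' = 2.274e+19 - 1.7060104e+19 = 5.680e+18 Hz

(Intermediate values are shown rounded; full precision is carried through to the final answer.)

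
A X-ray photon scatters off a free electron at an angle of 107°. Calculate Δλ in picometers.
3.1357 pm

Using the Compton scattering formula:
Δλ = λ_C(1 - cos θ)

where λ_C = h/(m_e·c) ≈ 2.4263 pm is the Compton wavelength of an electron.

For θ = 107°:
cos(107°) = -0.2924
1 - cos(107°) = 1.2924

Δλ = 2.4263 × 1.2924
Δλ = 3.1357 pm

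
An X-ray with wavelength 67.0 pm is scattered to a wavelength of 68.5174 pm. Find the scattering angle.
68.00°

First find the wavelength shift:
Δλ = λ' - λ = 68.5174 - 67.0 = 1.5174 pm

Using Δλ = λ_C(1 - cos θ), with λ_C = h/(m_e·c) ≈ 2.42631024 pm:
cos θ = 1 - Δλ/λ_C
cos θ = 1 - 1.5174/2.42631024
cos θ = 0.374606

θ = arccos(0.374606)
θ = 68.00°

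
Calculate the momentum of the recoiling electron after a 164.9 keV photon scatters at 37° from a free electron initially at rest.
5.4459e-23 kg·m/s

The electron is initially at rest, so by conservation of momentum:
p⃗_e = p⃗₀ − p⃗'  (incident photon momentum minus scattered photon momentum)

Photon momentum magnitudes (p = h/λ = E/c):
λ₀ = hc/E₀ = 7.5188 pm → p₀ = h/λ₀ = 8.8127e-23 kg·m/s
Δλ = λ_C(1 − cos 37°) = 0.4886 pm
λ' = 8.0073 pm → p' = h/λ' = 8.2750e-23 kg·m/s

The scattered photon makes angle θ = 37° with the incident direction, so by the law of cosines:
|p⃗_e|² = p₀² + p'² − 2p₀p'cos θ
|p⃗_e|² = (8.8127e-23)² + (8.2750e-23)² − 2·8.8127e-23·8.2750e-23·cos(37°)
|p⃗_e| = 5.4459e-23 kg·m/s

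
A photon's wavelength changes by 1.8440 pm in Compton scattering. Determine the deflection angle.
76.11°

From the Compton formula Δλ = λ_C(1 - cos θ), we can solve for θ:

cos θ = 1 - Δλ/λ_C

Given:
- Δλ = 1.8440 pm
- λ_C = h/(m_e·c) ≈ 2.42631024 pm

cos θ = 1 - 1.8440/2.42631024
cos θ = 1 - 0.760002
cos θ = 0.239998

θ = arccos(0.239998)
θ = 76.11°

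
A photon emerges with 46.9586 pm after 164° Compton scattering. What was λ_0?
42.2000 pm

From λ' = λ + Δλ, we have λ = λ' - Δλ

First calculate the Compton shift:
Δλ = λ_C(1 - cos θ)
Δλ = 2.4263 × (1 - cos(164°))
Δλ = 2.4263 × 1.9613
Δλ = 4.7586 pm

Initial wavelength:
λ = λ' - Δλ
λ = 46.9586 - 4.7586
λ = 42.2000 pm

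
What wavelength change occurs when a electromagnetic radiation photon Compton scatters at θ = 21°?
0.1612 pm

Using the Compton scattering formula:
Δλ = λ_C(1 - cos θ)

where λ_C = h/(m_e·c) ≈ 2.4263 pm is the Compton wavelength of an electron.

For θ = 21°:
cos(21°) = 0.9336
1 - cos(21°) = 0.0664

Δλ = 2.4263 × 0.0664
Δλ = 0.1612 pm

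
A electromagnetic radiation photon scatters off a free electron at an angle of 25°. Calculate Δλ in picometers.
0.2273 pm

Using the Compton scattering formula:
Δλ = λ_C(1 - cos θ)

where λ_C = h/(m_e·c) ≈ 2.4263 pm is the Compton wavelength of an electron.

For θ = 25°:
cos(25°) = 0.9063
1 - cos(25°) = 0.0937

Δλ = 2.4263 × 0.0937
Δλ = 0.2273 pm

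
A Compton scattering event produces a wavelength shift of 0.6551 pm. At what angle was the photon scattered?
43.11°

From the Compton formula Δλ = λ_C(1 - cos θ), we can solve for θ:

cos θ = 1 - Δλ/λ_C

Given:
- Δλ = 0.6551 pm
- λ_C = h/(m_e·c) ≈ 2.42631024 pm

cos θ = 1 - 0.6551/2.42631024
cos θ = 1 - 0.269998
cos θ = 0.730002

θ = arccos(0.730002)
θ = 43.11°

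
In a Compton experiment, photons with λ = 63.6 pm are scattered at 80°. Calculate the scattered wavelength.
65.6050 pm

Using the Compton scattering formula:
λ' = λ + Δλ = λ + λ_C(1 - cos θ)

Given:
- Initial wavelength λ = 63.6 pm
- Scattering angle θ = 80°
- Compton wavelength λ_C ≈ 2.4263 pm

Calculate the shift:
Δλ = 2.4263 × (1 - cos(80°))
Δλ = 2.4263 × 0.8264
Δλ = 2.0050 pm

Final wavelength:
λ' = 63.6 + 2.0050 = 65.6050 pm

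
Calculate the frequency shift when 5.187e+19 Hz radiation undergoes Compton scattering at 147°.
2.260e+19 Hz (decrease)

Convert frequency to wavelength (c = 299792458 m/s):
λ₀ = c/f₀ = 299792458/5.187e+19 = 5.7796888e-12 m = 5.7797 pm

Calculate Compton shift:
Δλ = λ_C(1 - cos(147°)) = 4.4612 pm

Final wavelength:
λ' = λ₀ + Δλ = 5.7797 + 4.4612 = 10.2409 pm

Final frequency:
f' = c/λ' = 299792458/1.0240874e-11 = 2.9274109e+19 Hz

Frequency shift (decrease):
Δf = f₀ - f' = 5.187e+19 - 2.9274109e+19 = 2.260e+19 Hz

(Intermediate values are shown rounded; full precision is carried through to the final answer.)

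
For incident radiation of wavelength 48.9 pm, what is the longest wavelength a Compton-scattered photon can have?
53.7526 pm (at θ = 180°)

The Compton shift is Δλ = λ_C(1 − cos θ).

Since cos θ ranges from −1 to 1, the factor (1 − cos θ) ranges from 0 to 2; the maximum shift occurs at θ = 180° (backscattering):
Δλ_max = 2λ_C = 2 × 2.4263 pm = 4.8526 pm

Maximum scattered wavelength:
λ'_max = λ₀ + Δλ_max = 48.9 + 4.8526 = 53.7526 pm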